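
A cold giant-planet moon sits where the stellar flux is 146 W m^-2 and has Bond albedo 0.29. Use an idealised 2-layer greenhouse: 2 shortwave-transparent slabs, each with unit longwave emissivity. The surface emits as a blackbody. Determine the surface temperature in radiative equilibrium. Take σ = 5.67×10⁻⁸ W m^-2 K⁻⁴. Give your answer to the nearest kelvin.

OLR = S(1−α)/4 = 25.91 W m^-2; the top layer radiates at T_e = 146.2 K.
Layer-by-layer balance gives σT_s⁴ = (N+1)σT_e⁴, so T_s = 3^¼·146.2 = 192.4 K.

192 K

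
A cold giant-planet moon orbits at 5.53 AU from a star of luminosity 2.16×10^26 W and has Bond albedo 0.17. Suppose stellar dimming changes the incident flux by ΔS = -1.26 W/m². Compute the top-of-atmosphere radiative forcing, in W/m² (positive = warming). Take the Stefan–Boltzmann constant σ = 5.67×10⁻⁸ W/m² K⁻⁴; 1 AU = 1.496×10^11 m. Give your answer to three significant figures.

Orbital distance: d = 5.53 AU = 8.273×10^11 m.
S = L/(4πd²) = 25.11 W/m².
ΔF = Δ[S(1−α)]/4 = (1−0.17)·-1.26/4 = -0.2615 W/m².

-0.261 W/m²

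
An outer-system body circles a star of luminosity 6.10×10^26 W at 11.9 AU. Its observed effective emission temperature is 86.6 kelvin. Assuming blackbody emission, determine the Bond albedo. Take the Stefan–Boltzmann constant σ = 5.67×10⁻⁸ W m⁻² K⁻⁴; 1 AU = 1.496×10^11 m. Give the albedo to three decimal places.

0.167

Orbital distance: d = 11.9 AU = 1.780×10^12 m.
Flux at the orbit: S = L/(4πd²) = 6.10×10^26/(4π·(1.78×10^12)²) = 15.32 W m⁻².
From σT⁴ = S(1−α)/4 we invert for α: 1−α = 4σT⁴/S.
4σT⁴ = 4·5.67×10⁻⁸·(86.6)⁴ = 12.76 W m⁻².
Hence α = 1 − 12.76/15.32 = 0.1672.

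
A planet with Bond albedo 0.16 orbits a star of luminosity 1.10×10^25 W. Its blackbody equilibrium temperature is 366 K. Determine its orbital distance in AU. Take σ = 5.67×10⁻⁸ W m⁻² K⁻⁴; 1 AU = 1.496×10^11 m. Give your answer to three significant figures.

0.0898 AU

Energy balance gives S = 4σT⁴/(1−α) = 4845 W m⁻².
S = L/(4πd²) → d = √(L/4πS) = √(1.10×10^25/(4π·4845)) = 1.344×10^10 m = 0.08985 AU.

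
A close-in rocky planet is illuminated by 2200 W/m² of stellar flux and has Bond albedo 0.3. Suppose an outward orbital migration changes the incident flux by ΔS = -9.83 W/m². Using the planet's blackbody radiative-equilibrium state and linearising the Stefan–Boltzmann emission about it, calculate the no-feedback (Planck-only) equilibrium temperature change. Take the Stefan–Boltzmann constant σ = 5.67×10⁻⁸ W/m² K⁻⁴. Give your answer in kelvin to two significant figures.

-0.32 K

The baseline emission temperature is T_e = 287.1 K.
ΔF = Δ[S(1−α)]/4 = (1−0.3)·-9.83/4 = -1.720 W/m².
The Planck feedback parameter is 4σT_e³ = 5.365 W/m²/K.
ΔT₀ = ΔF/λ_P = -1.720/5.365 = -0.321 K.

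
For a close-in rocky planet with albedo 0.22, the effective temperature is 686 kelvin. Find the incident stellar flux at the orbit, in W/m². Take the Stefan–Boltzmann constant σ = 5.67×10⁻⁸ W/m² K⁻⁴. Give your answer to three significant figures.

From S(1−α)/4 = σT⁴: S = 4σT⁴/(1−α).
The emitted flux is σT⁴ = 12560 W/m².
So S = 4×12560/(1−0.22) = 64390 W/m².

64400 W/m²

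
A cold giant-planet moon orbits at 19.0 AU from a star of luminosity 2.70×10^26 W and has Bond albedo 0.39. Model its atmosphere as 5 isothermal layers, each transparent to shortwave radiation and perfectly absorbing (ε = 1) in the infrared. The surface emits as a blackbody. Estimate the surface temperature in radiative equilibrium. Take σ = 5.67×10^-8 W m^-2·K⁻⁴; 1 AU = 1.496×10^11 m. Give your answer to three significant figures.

80.9 kelvin

Orbital distance: d = 19.0 AU = 2.842×10^12 m.
Flux at the orbit: S = L/(4πd²) = 2.70×10^26/(4π·(2.84×10^12)²) = 2.659 W m^-2.
Top-of-atmosphere balance: σT_e⁴ = S(1−α)/4 = 0.4056 W m^-2 → T_e = 51.72 K.
Layer-by-layer balance gives σT_s⁴ = (N+1)σT_e⁴, so T_s = 6^¼·51.72 = 80.94 K.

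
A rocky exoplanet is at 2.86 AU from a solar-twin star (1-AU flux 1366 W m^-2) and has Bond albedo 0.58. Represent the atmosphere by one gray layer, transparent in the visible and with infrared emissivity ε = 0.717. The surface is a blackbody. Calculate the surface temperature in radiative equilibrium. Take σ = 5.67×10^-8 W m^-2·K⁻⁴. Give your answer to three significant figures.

148 K

By the inverse-square law, S = 1366/2.86² = 167.0 W m^-2.
Effective emission temperature (TOA balance): σT_e⁴ = S(1−α)/4 = 17.54 W m^-2 → T_e = 132.6 K.
Surface balance with a leaky layer gives σT_s⁴ = σT_e⁴·2/(2−ε), so T_s = T_e·[2/(2−0.717)]^(1/4) = 148.2 K.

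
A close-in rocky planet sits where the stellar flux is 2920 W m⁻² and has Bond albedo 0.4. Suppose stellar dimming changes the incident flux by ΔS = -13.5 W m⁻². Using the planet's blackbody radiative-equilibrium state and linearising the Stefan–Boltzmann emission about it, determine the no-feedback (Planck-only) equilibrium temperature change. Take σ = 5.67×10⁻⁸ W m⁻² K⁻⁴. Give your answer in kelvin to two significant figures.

Unperturbed T_e = [2920·(1−0.4)/(4σ)]^¼ = 296.5 K.
Only a fraction (1−α) is absorbed and it's spread over 4πR², so ΔF = (1−α)ΔS/4 = -2.025 W m⁻².
Planck response: λ_P = 4σT_e³ = 4·5.67×10⁻⁸·(296.5)³ = 5.910 W m⁻²/K.
So ΔT₀ = -2.025/5.910 = -0.343 K.

-0.34 kelvin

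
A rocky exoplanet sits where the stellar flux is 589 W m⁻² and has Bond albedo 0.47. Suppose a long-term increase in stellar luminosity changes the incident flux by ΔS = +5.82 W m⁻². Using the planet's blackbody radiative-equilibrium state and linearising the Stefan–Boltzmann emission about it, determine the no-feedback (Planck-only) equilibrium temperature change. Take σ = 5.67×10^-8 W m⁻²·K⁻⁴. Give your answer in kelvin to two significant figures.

0.48 K

Reference equilibrium: T_e = [S(1−α)/(4σ)]^(1/4) = 192.6 K.
Only a fraction (1−α) is absorbed and it's spread over 4πR², so ΔF = (1−α)ΔS/4 = 0.7712 W m⁻².
Linearising σT⁴ gives d(σT⁴)/dT = 4σT_e³ = 1.621 W m⁻² per K.
ΔT₀ = ΔF/λ_P = 0.7712/1.621 = 0.476 K.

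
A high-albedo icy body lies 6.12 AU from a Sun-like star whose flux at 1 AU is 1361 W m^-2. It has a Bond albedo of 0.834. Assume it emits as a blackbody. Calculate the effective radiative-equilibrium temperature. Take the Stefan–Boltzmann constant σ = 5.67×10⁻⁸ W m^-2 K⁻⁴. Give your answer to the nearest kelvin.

Irradiance scales as 1/d², so S = 1361 W m^-2 × (1/6.12)² = 36.34 W m^-2.
The planet absorbs (1−α)S over its disc πR² and re-emits over 4πR², so the mean absorbed flux is (1−0.834)·36.34/4 = 1.508 W m^-2.
Set σT⁴ = 1.508 → T = (1.508/σ)^(1/4) = 71.81 K.

72 K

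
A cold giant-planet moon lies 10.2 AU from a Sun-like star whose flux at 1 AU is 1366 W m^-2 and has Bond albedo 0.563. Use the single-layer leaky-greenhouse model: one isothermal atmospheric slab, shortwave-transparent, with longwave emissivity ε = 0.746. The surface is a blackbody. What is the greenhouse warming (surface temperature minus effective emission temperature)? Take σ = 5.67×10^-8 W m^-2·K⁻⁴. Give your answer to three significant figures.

Flux at the orbit: S = 1366/(10.2)² = 13.13 W m^-2.
At the top of the atmosphere, σT_e⁴ = S(1−α)/4 = 1.434 W m^-2, giving T_e = 70.92 K.
For a single slab of emissivity ε, T_s⁴ = 2T_e⁴/(2−ε); thus T_s = 70.92·(1.595)^(1/4) = 79.70 K.
Greenhouse warming: T_s − T_e = 8.779 K.

8.78 kelvin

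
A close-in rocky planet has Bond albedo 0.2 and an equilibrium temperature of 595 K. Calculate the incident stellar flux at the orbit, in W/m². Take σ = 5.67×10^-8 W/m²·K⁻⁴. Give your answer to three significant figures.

From S(1−α)/4 = σT⁴: S = 4σT⁴/(1−α).
σT⁴ = 5.67×10⁻⁸·(595)⁴ = 7106 W/m².
S = 4·7106/0.8 = 35530 W/m².

35500 W/m²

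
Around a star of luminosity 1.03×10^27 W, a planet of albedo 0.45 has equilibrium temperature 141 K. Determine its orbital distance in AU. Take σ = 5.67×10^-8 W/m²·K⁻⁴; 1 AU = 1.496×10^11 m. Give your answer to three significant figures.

4.74 AU

The flux needed for this T is 4σT⁴/(1−0.45) = 163.0 W/m².
From L = 4πd²S, d = √(1.03×10^27/(4π·163.0)) = 7.091×10^11 m = 4.740 AU.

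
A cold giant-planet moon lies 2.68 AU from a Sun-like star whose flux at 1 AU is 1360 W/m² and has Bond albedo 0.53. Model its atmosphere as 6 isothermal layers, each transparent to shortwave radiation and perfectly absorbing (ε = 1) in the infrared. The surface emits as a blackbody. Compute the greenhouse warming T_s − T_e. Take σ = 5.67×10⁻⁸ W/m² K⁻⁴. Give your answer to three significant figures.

By the inverse-square law, S = 1360/2.68² = 189.4 W/m².
Top-of-atmosphere balance: σT_e⁴ = S(1−α)/4 = 22.25 W/m² → T_e = 140.7 K.
Surface: T_s = (7)^¼·T_e = 228.9 K.
Warming: T_s − T_e = 88.19 K.

88.2 K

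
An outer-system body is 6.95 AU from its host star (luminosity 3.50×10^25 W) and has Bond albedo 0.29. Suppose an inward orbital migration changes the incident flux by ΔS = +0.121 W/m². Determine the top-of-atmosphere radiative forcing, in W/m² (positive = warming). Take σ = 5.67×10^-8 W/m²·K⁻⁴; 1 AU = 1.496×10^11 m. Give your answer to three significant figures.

0.0215 W/m²

Orbital distance: d = 6.95 AU = 1.040×10^12 m.
Flux at the orbit: S = L/(4πd²) = 3.50×10^25/(4π·(1.04×10^12)²) = 2.576 W/m².
TOA radiative forcing: ΔF = (1−α)ΔS/4 = 0.71·(+0.121)/4 = 0.02148 W/m².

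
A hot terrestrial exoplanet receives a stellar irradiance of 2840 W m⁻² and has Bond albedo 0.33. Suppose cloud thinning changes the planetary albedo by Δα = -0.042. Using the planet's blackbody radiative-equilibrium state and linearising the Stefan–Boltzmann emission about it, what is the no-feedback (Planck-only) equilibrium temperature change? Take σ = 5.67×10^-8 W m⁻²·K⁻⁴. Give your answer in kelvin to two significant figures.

4.7 K

Reference equilibrium: T_e = [S(1−α)/(4σ)]^(1/4) = 302.6 K.
ΔF = −(S/4)Δα = −(2840/4)×(-0.042) = 29.82 W m⁻².
Planck response: λ_P = 4σT_e³ = 4·5.67×10⁻⁸·(302.6)³ = 6.287 W m⁻²/K.
So ΔT₀ = 29.82/6.287 = 4.74 K.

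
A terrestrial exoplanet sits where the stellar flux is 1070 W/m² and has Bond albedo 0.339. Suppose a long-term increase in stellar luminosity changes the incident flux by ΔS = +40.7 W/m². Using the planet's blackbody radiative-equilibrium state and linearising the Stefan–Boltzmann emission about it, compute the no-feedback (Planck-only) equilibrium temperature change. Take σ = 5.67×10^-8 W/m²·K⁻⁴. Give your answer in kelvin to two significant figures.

Unperturbed T_e = [1070·(1−0.339)/(4σ)]^¼ = 236.3 K.
TOA radiative forcing: ΔF = (1−α)ΔS/4 = 0.661·(+40.7)/4 = 6.726 W/m².
Linearising σT⁴ gives d(σT⁴)/dT = 4σT_e³ = 2.993 W/m² per K.
So ΔT₀ = 6.726/2.993 = 2.25 K.

2.2 K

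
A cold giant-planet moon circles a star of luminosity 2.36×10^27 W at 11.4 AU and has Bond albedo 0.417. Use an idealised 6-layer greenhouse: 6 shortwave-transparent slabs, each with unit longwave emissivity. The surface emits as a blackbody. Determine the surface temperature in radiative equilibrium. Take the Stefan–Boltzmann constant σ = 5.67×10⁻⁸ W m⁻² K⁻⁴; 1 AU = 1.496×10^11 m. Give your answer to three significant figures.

d = 11.4 × 1.496×10^11 m = 1.705×10^12 m.
S = L/(4πd²) = 64.57 W m⁻².
Top-of-atmosphere balance: σT_e⁴ = S(1−α)/4 = 9.411 W m⁻² → T_e = 113.5 K.
With N = 6 opaque layers, T_s = (N+1)^(1/4)·T_e = 7^(1/4)·113.5 = 184.6 K.

185 kelvin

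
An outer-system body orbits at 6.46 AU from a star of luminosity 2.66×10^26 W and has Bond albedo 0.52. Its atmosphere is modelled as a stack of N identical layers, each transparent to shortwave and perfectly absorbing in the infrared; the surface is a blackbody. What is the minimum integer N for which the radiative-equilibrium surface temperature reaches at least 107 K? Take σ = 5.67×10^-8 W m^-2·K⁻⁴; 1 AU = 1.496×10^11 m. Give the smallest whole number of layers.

2

Orbital distance: d = 6.46 AU = 9.664×10^11 m.
Flux at the orbit: S = L/(4πd²) = 2.66×10^26/(4π·(9.66×10^11)²) = 22.66 W m^-2.
Top-of-atmosphere balance: σT_e⁴ = S(1−α)/4 = 2.720 W m^-2 → T_e = 83.22 K.
Need (N+1)T_e⁴ ≥ T_s⁴, i.e. N+1 ≥ (107/83.22)⁴ = 2.733.
So N ≥ 1.733; the smallest integer is N = 2.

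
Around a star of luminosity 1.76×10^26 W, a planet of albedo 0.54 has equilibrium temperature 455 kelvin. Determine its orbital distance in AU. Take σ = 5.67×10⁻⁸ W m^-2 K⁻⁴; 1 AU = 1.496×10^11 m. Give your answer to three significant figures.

Energy balance gives S = 4σT⁴/(1−α) = 21130 W m^-2.
From L = 4πd²S, d = √(1.76×10^26/(4π·21130)) = 2.574×10^10 m = 0.1721 AU.

0.172 AU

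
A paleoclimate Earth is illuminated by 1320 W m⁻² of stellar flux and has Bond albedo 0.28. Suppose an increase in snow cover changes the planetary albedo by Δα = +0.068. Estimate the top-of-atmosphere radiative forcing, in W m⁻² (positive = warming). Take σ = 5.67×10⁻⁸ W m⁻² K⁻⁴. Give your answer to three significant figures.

The change in absorbed flux is Δ[S(1−α)/4] = −SΔα/4 = -22.44 W m⁻².

-22.4 W m⁻²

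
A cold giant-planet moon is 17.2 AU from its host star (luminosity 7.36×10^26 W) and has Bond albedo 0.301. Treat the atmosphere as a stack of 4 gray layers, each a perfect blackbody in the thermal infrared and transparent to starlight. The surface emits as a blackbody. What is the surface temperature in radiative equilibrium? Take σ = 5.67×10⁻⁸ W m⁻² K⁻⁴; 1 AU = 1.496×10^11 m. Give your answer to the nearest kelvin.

108 K

d = 17.2 × 1.496×10^11 m = 2.573×10^12 m.
Flux at the orbit: S = L/(4πd²) = 7.36×10^26/(4π·(2.57×10^12)²) = 8.846 W m⁻².
OLR = S(1−α)/4 = 1.546 W m⁻²; the top layer radiates at T_e = 72.26 K.
With N = 4 opaque layers, T_s = (N+1)^(1/4)·T_e = 5^(1/4)·72.26 = 108.1 K.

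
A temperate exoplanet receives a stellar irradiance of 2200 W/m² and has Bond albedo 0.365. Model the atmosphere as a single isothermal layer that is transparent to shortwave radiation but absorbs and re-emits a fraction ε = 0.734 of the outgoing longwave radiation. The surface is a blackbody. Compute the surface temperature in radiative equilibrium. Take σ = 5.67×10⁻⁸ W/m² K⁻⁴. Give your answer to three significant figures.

314 K

The planet radiates to space at T_e = [S(1−α)/(4σ)]^(1/4) = 280.1 K.
The surface balance (absorbed SW + ε·downward IR = σT_s⁴) with T_a⁴ = T_s⁴/2 reduces to T_s = T_e·[2/(2−ε)]^¼ = 314.1 K.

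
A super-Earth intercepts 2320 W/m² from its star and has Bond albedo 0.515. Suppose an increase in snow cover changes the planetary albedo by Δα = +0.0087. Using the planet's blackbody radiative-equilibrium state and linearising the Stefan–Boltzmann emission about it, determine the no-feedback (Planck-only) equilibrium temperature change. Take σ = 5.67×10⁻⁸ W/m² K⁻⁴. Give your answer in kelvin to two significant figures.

Reference equilibrium: T_e = [S(1−α)/(4σ)]^(1/4) = 265.4 K.
TOA radiative forcing: ΔF = −S·Δα/4 = −2320·(+0.0087)/4 = -5.046 W/m².
Linearising σT⁴ gives d(σT⁴)/dT = 4σT_e³ = 4.240 W/m² per K.
Hence the no-feedback warming is ΔF/(4σT_e³) = -1.19 K.

-1.2 K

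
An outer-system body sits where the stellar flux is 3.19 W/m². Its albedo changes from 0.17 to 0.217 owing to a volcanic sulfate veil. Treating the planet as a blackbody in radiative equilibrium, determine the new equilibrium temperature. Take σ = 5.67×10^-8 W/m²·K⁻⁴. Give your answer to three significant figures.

57.6 K

With the new albedo, S(1−α₂)/4 = 0.6244 W/m², so T₂ = 57.61 K.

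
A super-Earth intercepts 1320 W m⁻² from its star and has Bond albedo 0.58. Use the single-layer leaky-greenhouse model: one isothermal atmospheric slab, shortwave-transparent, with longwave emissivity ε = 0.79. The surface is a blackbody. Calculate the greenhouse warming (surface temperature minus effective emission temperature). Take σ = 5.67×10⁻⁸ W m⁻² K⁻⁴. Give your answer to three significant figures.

The planet radiates to space at T_e = [S(1−α)/(4σ)]^(1/4) = 222.4 K.
The surface balance (absorbed SW + ε·downward IR = σT_s⁴) with T_a⁴ = T_s⁴/2 reduces to T_s = T_e·[2/(2−ε)]^¼ = 252.1 K.
T_s − T_e = 252.1 − 222.4 = 29.77 K.

29.8 kelvin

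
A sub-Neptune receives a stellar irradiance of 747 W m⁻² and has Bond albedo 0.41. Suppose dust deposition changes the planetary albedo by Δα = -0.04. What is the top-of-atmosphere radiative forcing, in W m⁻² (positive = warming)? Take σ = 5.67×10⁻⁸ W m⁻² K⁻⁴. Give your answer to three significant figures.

7.47 W m⁻²

The change in absorbed flux is Δ[S(1−α)/4] = −SΔα/4 = 7.470 W m⁻².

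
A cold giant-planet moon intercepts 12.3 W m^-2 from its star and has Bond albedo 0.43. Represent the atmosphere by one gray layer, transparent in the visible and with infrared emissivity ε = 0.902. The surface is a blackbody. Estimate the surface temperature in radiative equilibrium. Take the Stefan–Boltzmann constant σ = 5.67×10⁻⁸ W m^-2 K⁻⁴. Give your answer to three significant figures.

86.6 kelvin

Effective emission temperature (TOA balance): σT_e⁴ = S(1−α)/4 = 1.753 W m^-2 → T_e = 74.56 K.
The surface balance (absorbed SW + ε·downward IR = σT_s⁴) with T_a⁴ = T_s⁴/2 reduces to T_s = T_e·[2/(2−ε)]^¼ = 86.62 K.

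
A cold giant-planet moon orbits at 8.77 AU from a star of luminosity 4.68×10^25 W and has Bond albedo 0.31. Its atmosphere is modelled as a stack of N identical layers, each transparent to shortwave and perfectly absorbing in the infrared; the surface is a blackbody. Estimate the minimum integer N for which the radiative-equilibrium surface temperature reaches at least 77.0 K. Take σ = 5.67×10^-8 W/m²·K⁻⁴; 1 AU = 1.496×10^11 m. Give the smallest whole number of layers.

5

Orbital distance: d = 8.77 AU = 1.312×10^12 m.
Spreading L over a sphere of radius d: S = 4.68×10^25/(4π·1.31×10^12²) = 2.164 W/m².
The effective emission temperature is T_e = [S(1−α)/(4σ)]^¼ = 50.65 K.
Need (N+1)T_e⁴ ≥ T_s⁴, i.e. N+1 ≥ (77.0/50.65)⁴ = 5.341.
So N ≥ 4.341; the smallest integer is N = 5.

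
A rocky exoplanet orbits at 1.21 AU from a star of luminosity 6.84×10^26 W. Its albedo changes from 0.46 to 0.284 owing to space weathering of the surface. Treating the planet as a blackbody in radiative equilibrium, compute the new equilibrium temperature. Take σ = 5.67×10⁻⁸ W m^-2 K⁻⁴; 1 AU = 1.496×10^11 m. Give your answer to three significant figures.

d = 1.21 × 1.496×10^11 m = 1.810×10^11 m.
S = L/(4πd²) = 1661 W m^-2.
T₂ = [S(1−α₂)/(4σ)]^(1/4) = [1661·0.716/(4σ)]^(1/4) = 269.1 K.

269 kelvin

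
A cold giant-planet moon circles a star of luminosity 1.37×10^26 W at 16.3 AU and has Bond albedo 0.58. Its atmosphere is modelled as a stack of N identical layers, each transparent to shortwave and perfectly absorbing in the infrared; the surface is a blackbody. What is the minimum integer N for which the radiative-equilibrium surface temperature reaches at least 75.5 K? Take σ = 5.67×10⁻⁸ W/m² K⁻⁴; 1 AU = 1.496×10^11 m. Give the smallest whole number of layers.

d = 16.3 × 1.496×10^11 m = 2.438×10^12 m.
Spreading L over a sphere of radius d: S = 1.37×10^26/(4π·2.44×10^12²) = 1.833 W/m².
OLR = S(1−α)/4 = 0.1925 W/m²; the top layer radiates at T_e = 42.93 K.
Need (N+1)T_e⁴ ≥ T_s⁴, i.e. N+1 ≥ (75.5/42.93)⁴ = 9.570.
The minimum whole number is N = 9.

9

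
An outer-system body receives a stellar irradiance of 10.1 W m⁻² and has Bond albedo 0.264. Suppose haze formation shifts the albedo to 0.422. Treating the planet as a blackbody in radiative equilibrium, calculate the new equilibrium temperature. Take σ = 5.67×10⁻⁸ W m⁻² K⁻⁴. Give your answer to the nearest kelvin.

71 K

New equilibrium: T₂ = [(1−0.422)·10.10/(4σ)]^(1/4) = 71.23 K.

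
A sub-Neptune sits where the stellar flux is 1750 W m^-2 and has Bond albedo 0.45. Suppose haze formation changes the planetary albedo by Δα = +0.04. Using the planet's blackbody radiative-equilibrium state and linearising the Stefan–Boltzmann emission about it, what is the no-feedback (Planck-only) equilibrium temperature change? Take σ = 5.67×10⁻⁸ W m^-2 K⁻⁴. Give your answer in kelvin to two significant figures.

The baseline emission temperature is T_e = 255.2 K.
TOA radiative forcing: ΔF = −S·Δα/4 = −1750·(+0.04)/4 = -17.50 W m^-2.
Planck response: λ_P = 4σT_e³ = 4·5.67×10⁻⁸·(255.2)³ = 3.771 W m^-2/K.
ΔT₀ = ΔF/λ_P = -17.50/3.771 = -4.64 K.

-4.6 kelvin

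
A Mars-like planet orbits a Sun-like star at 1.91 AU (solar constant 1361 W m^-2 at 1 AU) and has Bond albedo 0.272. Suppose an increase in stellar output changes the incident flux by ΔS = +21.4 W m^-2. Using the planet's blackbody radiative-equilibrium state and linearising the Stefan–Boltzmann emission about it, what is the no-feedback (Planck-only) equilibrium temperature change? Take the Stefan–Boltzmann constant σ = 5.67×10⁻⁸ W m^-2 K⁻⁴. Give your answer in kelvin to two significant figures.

Flux at the orbit: S = 1361/(1.91)² = 373.1 W m^-2.
Unperturbed T_e = [373.1·(1−0.272)/(4σ)]^¼ = 186.0 K.
ΔF = Δ[S(1−α)]/4 = (1−0.272)·+21.4/4 = 3.895 W m^-2.
Planck response: λ_P = 4σT_e³ = 4·5.67×10⁻⁸·(186.0)³ = 1.460 W m^-2/K.
So ΔT₀ = 3.895/1.460 = 2.67 K.

2.7 K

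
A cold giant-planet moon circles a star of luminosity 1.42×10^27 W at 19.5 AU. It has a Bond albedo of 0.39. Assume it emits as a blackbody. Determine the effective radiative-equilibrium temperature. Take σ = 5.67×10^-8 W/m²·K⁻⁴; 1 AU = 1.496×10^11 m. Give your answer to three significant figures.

77.3 kelvin

Orbital distance: d = 19.5 AU = 2.917×10^12 m.
S = L/(4πd²) = 13.28 W/m².
Absorbed flux (global mean): S(1−α)/4 = 13.28·0.61/4 = 2.025 W/m².
Balancing against σT⁴: T = (2.025/5.67×10⁻⁸)^(1/4) = 77.31 K.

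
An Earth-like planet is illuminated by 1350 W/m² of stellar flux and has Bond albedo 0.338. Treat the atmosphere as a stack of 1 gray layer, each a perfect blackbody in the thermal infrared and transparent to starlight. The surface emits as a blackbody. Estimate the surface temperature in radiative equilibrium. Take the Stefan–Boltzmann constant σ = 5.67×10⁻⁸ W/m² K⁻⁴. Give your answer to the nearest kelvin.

298 kelvin

OLR = S(1−α)/4 = 223.4 W/m²; the top layer radiates at T_e = 250.5 K.
Layer-by-layer balance gives σT_s⁴ = (N+1)σT_e⁴, so T_s = 2^¼·250.5 = 298.0 K.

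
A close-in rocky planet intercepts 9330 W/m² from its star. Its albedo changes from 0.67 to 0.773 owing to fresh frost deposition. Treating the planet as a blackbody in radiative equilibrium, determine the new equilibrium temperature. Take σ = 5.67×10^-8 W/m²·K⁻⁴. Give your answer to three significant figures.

New equilibrium: T₂ = [(1−0.773)·9330/(4σ)]^(1/4) = 310.9 K.

311 K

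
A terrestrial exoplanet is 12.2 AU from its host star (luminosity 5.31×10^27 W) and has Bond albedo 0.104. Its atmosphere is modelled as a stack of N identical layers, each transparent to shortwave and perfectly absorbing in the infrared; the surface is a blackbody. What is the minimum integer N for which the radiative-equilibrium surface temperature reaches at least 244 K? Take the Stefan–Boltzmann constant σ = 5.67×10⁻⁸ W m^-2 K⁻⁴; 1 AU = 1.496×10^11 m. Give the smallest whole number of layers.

Orbital distance: d = 12.2 AU = 1.825×10^12 m.
Spreading L over a sphere of radius d: S = 5.31×10^27/(4π·1.83×10^12²) = 126.9 W m^-2.
The effective emission temperature is T_e = [S(1−α)/(4σ)]^¼ = 149.6 K.
T_s = (N+1)^(1/4)·T_e ≥ 244 K requires N+1 ≥ (T_s/T_e)⁴ = (244/149.6)⁴ = 7.073.
So N ≥ 6.073; the smallest integer is N = 7.

7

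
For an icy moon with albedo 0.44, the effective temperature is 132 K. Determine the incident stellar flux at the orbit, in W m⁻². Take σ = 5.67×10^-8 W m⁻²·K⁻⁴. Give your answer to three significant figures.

123 W m⁻²

Invert the energy balance for S: S = 4σT⁴/(1−α).
The emitted flux is σT⁴ = 17.21 W m⁻².
So S = 4×17.21/(1−0.44) = 123.0 W m⁻².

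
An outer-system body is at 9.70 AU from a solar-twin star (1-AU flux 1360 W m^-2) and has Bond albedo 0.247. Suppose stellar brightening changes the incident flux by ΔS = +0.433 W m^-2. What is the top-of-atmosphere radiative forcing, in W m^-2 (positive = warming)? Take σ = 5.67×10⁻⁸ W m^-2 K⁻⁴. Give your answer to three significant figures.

Flux at the orbit: S = 1360/(9.70)² = 14.45 W m^-2.
TOA radiative forcing: ΔF = (1−α)ΔS/4 = 0.753·(+0.433)/4 = 0.08151 W m^-2.

0.0815 W m^-2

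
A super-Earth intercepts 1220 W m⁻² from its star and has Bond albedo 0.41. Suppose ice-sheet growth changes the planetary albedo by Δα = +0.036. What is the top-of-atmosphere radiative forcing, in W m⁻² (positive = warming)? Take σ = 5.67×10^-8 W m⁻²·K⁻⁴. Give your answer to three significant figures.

-11.0 W m⁻²

TOA radiative forcing: ΔF = −S·Δα/4 = −1220·(+0.036)/4 = -10.98 W m⁻².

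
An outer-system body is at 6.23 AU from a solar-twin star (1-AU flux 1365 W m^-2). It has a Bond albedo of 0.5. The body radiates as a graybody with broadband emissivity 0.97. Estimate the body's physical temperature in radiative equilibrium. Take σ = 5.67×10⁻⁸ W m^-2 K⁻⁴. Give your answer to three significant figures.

Flux at the orbit: S = 1365/(6.23)² = 35.17 W m^-2.
The planet absorbs (1−α)S over its disc πR² and re-emits over 4πR², so the mean absorbed flux is (1−0.5)·35.17/4 = 4.396 W m^-2.
Equating to εσT⁴ with ε = 0.97: T = (4.396/0.97σ)^(1/4) = 94.55 K.

94.6 kelvin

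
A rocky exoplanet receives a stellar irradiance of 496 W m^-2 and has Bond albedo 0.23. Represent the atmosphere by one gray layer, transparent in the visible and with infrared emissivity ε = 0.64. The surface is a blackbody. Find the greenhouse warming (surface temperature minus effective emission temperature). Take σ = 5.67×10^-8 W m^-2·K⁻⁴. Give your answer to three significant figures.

At the top of the atmosphere, σT_e⁴ = S(1−α)/4 = 95.48 W m^-2, giving T_e = 202.6 K.
For a single slab of emissivity ε, T_s⁴ = 2T_e⁴/(2−ε); thus T_s = 202.6·(1.471)^(1/4) = 223.1 K.
The atmosphere warms the surface by 20.50 K.

20.5 kelvin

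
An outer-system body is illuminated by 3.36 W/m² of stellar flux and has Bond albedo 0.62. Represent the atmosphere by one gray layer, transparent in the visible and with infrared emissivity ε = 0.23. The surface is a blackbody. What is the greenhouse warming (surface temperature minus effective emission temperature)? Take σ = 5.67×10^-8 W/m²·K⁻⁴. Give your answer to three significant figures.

1.51 kelvin

Effective emission temperature (TOA balance): σT_e⁴ = S(1−α)/4 = 0.3192 W/m² → T_e = 48.71 K.
The surface balance (absorbed SW + ε·downward IR = σT_s⁴) with T_a⁴ = T_s⁴/2 reduces to T_s = T_e·[2/(2−ε)]^¼ = 50.22 K.
Greenhouse warming: T_s − T_e = 1.511 K.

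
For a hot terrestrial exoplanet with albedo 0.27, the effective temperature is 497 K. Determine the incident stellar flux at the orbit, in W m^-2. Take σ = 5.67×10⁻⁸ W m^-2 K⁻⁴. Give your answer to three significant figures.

19000 W m^-2

Invert the energy balance for S: S = 4σT⁴/(1−α).
The emitted flux is σT⁴ = 3459 W m^-2.
So S = 4×3459/(1−0.27) = 18960 W m^-2.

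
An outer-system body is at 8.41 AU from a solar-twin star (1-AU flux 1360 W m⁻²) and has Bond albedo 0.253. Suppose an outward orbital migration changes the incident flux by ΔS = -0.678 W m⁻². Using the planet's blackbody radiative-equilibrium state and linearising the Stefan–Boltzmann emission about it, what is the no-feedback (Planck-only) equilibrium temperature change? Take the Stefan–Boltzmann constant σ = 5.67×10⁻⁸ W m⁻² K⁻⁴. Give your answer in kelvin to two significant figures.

-0.79 kelvin

Irradiance scales as 1/d², so S = 1360 W m⁻² × (1/8.41)² = 19.23 W m⁻².
Unperturbed T_e = [19.23·(1−0.253)/(4σ)]^¼ = 89.21 K.
ΔF = Δ[S(1−α)]/4 = (1−0.253)·-0.678/4 = -0.1266 W m⁻².
The Planck feedback parameter is 4σT_e³ = 0.1610 W m⁻²/K.
Hence the no-feedback warming is ΔF/(4σT_e³) = -0.786 K.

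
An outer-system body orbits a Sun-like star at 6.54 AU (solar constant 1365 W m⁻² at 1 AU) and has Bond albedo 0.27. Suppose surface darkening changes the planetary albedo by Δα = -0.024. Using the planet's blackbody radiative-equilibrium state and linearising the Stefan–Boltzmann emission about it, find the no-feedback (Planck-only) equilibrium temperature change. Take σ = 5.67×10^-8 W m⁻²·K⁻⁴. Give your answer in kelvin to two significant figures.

By the inverse-square law, S = 1365/6.54² = 31.91 W m⁻².
Unperturbed T_e = [31.91·(1−0.27)/(4σ)]^¼ = 100.7 K.
The change in absorbed flux is Δ[S(1−α)/4] = −SΔα/4 = 0.1915 W m⁻².
Linearising σT⁴ gives d(σT⁴)/dT = 4σT_e³ = 0.2314 W m⁻² per K.
Hence the no-feedback warming is ΔF/(4σT_e³) = 0.827 K.

0.83 K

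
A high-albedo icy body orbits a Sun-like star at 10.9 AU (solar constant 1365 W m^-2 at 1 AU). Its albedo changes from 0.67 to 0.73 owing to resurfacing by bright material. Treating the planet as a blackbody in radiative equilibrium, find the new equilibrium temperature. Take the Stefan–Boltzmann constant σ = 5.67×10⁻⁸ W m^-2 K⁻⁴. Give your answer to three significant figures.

Flux at the orbit: S = 1365/(10.9)² = 11.49 W m^-2.
New equilibrium: T₂ = [(1−0.73)·11.49/(4σ)]^(1/4) = 60.81 K.

60.8 K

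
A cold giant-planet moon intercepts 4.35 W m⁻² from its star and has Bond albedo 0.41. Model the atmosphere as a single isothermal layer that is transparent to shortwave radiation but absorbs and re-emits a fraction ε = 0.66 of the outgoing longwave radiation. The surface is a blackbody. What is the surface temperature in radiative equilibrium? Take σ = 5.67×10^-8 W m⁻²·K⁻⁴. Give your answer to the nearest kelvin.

Effective emission temperature (TOA balance): σT_e⁴ = S(1−α)/4 = 0.6416 W m⁻² → T_e = 58.00 K.
For a single slab of emissivity ε, T_s⁴ = 2T_e⁴/(2−ε); thus T_s = 58.00·(1.493)^(1/4) = 64.11 K.

64 K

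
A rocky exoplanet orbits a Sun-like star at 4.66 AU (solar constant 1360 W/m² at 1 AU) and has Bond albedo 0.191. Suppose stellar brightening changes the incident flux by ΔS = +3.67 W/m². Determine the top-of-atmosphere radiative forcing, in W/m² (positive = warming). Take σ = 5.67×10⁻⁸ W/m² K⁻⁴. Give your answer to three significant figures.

0.742 W/m²

Irradiance scales as 1/d², so S = 1360 W/m² × (1/4.66)² = 62.63 W/m².
Only a fraction (1−α) is absorbed and it's spread over 4πR², so ΔF = (1−α)ΔS/4 = 0.7423 W/m².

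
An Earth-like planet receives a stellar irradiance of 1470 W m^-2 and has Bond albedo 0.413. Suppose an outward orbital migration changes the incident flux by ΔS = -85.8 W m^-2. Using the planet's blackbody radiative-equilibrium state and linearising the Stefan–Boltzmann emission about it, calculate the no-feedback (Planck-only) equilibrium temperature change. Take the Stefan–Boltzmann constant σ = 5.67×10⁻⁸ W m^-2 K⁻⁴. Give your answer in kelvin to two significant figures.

Unperturbed T_e = [1470·(1−0.413)/(4σ)]^¼ = 248.4 K.
Only a fraction (1−α) is absorbed and it's spread over 4πR², so ΔF = (1−α)ΔS/4 = -12.59 W m^-2.
Linearising σT⁴ gives d(σT⁴)/dT = 4σT_e³ = 3.474 W m^-2 per K.
Hence the no-feedback warming is ΔF/(4σT_e³) = -3.62 K.

-3.6 K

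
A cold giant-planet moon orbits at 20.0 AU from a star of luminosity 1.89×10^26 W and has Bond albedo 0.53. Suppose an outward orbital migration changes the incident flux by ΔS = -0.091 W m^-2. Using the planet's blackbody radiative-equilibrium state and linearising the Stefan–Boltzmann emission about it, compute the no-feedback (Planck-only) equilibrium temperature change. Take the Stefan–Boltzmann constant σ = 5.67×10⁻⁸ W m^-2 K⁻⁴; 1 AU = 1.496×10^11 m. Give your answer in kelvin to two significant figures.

-0.58 K

d = 20.0 × 1.496×10^11 m = 2.992×10^12 m.
Spreading L over a sphere of radius d: S = 1.89×10^26/(4π·2.99×10^12²) = 1.680 W m^-2.
The baseline emission temperature is T_e = 43.20 K.
Only a fraction (1−α) is absorbed and it's spread over 4πR², so ΔF = (1−α)ΔS/4 = -0.01069 W m^-2.
Planck response: λ_P = 4σT_e³ = 4·5.67×10⁻⁸·(43.20)³ = 0.01828 W m^-2/K.
ΔT₀ = ΔF/λ_P = -0.01069/0.01828 = -0.585 K.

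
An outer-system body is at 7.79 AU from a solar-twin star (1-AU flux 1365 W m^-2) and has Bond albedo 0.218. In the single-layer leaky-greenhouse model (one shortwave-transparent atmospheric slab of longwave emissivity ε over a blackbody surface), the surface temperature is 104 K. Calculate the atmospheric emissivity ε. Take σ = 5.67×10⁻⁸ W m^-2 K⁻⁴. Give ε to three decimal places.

Flux at the orbit: S = 1365/(7.79)² = 22.49 W m^-2.
TOA balance gives T_e = 93.84 K.
Inverting T_s⁴ = 2T_e⁴/(2−ε): (T_e/T_s)⁴ = 0.6630, so ε = 2(1 − 0.6630) = 0.6741.

0.674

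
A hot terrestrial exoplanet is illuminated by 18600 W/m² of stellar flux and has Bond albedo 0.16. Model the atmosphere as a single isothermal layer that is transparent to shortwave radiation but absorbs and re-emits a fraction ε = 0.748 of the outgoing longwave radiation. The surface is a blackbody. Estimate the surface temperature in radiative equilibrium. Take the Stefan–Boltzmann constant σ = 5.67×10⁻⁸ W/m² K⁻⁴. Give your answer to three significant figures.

At the top of the atmosphere, σT_e⁴ = S(1−α)/4 = 3906 W/m², giving T_e = 512.3 K.
The surface balance (absorbed SW + ε·downward IR = σT_s⁴) with T_a⁴ = T_s⁴/2 reduces to T_s = T_e·[2/(2−ε)]^¼ = 576.0 K.

576 kelvin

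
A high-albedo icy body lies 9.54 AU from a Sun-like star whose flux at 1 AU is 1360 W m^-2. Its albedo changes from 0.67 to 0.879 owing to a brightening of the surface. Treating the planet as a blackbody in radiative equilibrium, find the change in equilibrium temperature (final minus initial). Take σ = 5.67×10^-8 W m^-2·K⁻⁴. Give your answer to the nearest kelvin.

-15 kelvin

Flux at the orbit: S = 1360/(9.54)² = 14.94 W m^-2.
With α = 0.67, T₁ = 68.29 K.
After:  T₂ = [14.94·0.121/(4σ)]^(1/4) = 53.14 K.
Change: 53.14 − 68.29 = -15.15 K.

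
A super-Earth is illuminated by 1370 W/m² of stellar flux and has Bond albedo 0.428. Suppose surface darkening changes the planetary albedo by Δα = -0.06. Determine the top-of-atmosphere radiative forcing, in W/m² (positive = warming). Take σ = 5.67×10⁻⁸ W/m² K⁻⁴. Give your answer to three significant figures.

20.6 W/m²

The change in absorbed flux is Δ[S(1−α)/4] = −SΔα/4 = 20.55 W/m².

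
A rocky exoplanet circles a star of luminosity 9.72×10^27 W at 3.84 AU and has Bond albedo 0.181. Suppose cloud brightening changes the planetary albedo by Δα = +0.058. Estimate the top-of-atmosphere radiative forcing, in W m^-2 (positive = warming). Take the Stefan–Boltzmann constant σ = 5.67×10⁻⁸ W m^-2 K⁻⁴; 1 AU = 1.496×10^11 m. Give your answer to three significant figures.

Orbital distance: d = 3.84 AU = 5.745×10^11 m.
S = L/(4πd²) = 2344 W m^-2.
The change in absorbed flux is Δ[S(1−α)/4] = −SΔα/4 = -33.99 W m^-2.

-34.0 W m^-2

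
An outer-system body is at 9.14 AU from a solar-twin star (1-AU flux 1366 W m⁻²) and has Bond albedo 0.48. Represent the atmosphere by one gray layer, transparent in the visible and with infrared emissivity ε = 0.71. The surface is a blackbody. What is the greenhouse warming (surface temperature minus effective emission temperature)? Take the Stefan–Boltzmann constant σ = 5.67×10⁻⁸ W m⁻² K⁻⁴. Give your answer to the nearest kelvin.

By the inverse-square law, S = 1366/9.14² = 16.35 W m⁻².
The planet radiates to space at T_e = [S(1−α)/(4σ)]^(1/4) = 78.25 K.
The surface balance (absorbed SW + ε·downward IR = σT_s⁴) with T_a⁴ = T_s⁴/2 reduces to T_s = T_e·[2/(2−ε)]^¼ = 87.32 K.
The atmosphere warms the surface by 9.066 K.

9 kelvin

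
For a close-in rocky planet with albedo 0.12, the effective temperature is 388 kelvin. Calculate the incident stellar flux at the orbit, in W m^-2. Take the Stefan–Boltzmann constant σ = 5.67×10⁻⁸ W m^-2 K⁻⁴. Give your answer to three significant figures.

Invert the energy balance for S: S = 4σT⁴/(1−α).
σT⁴ = 5.67×10⁻⁸·(388)⁴ = 1285 W m^-2.
S = 4·1285/0.88 = 5841 W m^-2.

5840 W m^-2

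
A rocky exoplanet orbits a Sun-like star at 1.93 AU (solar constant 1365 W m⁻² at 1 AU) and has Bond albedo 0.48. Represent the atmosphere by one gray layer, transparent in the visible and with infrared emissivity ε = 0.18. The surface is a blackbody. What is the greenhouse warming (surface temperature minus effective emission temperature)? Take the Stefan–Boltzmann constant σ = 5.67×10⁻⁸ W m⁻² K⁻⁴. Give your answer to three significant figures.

By the inverse-square law, S = 1365/1.93² = 366.5 W m⁻².
The planet radiates to space at T_e = [S(1−α)/(4σ)]^(1/4) = 170.3 K.
Surface balance with a leaky layer gives σT_s⁴ = σT_e⁴·2/(2−ε), so T_s = T_e·[2/(2−0.18)]^(1/4) = 174.3 K.
Greenhouse warming: T_s − T_e = 4.062 K.

4.06 K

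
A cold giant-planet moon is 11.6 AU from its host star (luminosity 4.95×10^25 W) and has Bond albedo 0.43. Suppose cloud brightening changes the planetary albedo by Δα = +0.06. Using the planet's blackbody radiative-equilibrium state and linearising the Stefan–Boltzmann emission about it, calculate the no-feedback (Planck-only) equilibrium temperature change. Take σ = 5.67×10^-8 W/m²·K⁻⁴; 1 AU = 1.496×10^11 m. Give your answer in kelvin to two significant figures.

-1.1 kelvin

d = 11.6 × 1.496×10^11 m = 1.735×10^12 m.
Spreading L over a sphere of radius d: S = 4.95×10^25/(4π·1.74×10^12²) = 1.308 W/m².
Reference equilibrium: T_e = [S(1−α)/(4σ)]^(1/4) = 42.58 K.
TOA radiative forcing: ΔF = −S·Δα/4 = −1.308·(+0.06)/4 = -0.01962 W/m².
The Planck feedback parameter is 4σT_e³ = 0.01751 W/m²/K.
ΔT₀ = ΔF/λ_P = -0.01962/0.01751 = -1.12 K.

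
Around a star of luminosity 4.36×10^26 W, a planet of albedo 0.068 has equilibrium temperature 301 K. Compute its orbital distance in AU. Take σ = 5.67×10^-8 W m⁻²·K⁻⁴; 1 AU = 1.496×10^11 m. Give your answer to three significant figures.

The flux needed for this T is 4σT⁴/(1−0.068) = 1998 W m⁻².
S = L/(4πd²) → d = √(L/4πS) = √(4.36×10^26/(4π·1998)) = 1.318×10^11 m = 0.8810 AU.

0.881 AU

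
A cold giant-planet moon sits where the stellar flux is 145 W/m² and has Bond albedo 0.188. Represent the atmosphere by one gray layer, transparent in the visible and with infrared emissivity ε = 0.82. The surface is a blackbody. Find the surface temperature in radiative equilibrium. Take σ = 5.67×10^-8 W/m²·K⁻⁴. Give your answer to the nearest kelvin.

At the top of the atmosphere, σT_e⁴ = S(1−α)/4 = 29.44 W/m², giving T_e = 150.9 K.
For a single slab of emissivity ε, T_s⁴ = 2T_e⁴/(2−ε); thus T_s = 150.9·(1.695)^(1/4) = 172.2 K.

172 kelvin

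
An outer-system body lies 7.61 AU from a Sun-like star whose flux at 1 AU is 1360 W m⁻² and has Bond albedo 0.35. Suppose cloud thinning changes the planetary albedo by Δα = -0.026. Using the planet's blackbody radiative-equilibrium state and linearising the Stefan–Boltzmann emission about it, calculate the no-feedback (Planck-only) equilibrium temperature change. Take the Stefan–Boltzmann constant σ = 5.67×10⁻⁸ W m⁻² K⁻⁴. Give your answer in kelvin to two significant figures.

Flux at the orbit: S = 1360/(7.61)² = 23.48 W m⁻².
The baseline emission temperature is T_e = 90.58 K.
ΔF = −(S/4)Δα = −(23.48/4)×(-0.026) = 0.1526 W m⁻².
Planck response: λ_P = 4σT_e³ = 4·5.67×10⁻⁸·(90.58)³ = 0.1685 W m⁻²/K.
So ΔT₀ = 0.1526/0.1685 = 0.906 K.

0.91 kelvin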